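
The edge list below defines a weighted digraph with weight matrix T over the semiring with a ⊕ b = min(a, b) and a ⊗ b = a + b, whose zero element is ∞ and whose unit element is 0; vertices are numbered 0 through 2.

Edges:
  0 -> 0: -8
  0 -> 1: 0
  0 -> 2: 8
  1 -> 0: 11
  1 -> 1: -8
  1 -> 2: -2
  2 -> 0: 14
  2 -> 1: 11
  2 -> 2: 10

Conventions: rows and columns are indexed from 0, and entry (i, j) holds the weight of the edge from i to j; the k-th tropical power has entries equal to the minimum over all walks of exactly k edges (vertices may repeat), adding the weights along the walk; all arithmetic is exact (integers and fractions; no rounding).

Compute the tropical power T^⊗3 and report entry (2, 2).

T^⊗2:
  [-16, -8, -2]
  [3, -16, -10]
  [6, 3, 9]
T^⊗3:
  [-24, -16, -10]
  [-5, -24, -18]
  [-2, -5, 1]
Key observation: the optimum is the walk 2->1->1->2, with weight 11 + (-8) + (-2) = 1.
Optimal value attained by: walk 2->1->1->2.
Answer: (T^⊗3)[2][2] = 1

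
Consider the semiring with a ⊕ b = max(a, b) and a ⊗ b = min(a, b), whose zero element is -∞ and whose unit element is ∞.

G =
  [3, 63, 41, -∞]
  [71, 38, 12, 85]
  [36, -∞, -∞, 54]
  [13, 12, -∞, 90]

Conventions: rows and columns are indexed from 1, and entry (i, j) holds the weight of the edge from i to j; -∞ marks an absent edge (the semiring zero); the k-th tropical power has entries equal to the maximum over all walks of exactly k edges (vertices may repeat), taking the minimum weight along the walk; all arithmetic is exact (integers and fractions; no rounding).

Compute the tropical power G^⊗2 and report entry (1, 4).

G^⊗2:
  [63, 38, 12, 63]
  [38, 63, 41, 85]
  [13, 36, 36, 54]
  [13, 13, 13, 90]
Key observation: the optimum is the walk 1->2->4, with weight 63 min 85 = 63.
Optimal value attained by: walk 1->2->4.
Answer: (G^⊗2)[1][4] = 63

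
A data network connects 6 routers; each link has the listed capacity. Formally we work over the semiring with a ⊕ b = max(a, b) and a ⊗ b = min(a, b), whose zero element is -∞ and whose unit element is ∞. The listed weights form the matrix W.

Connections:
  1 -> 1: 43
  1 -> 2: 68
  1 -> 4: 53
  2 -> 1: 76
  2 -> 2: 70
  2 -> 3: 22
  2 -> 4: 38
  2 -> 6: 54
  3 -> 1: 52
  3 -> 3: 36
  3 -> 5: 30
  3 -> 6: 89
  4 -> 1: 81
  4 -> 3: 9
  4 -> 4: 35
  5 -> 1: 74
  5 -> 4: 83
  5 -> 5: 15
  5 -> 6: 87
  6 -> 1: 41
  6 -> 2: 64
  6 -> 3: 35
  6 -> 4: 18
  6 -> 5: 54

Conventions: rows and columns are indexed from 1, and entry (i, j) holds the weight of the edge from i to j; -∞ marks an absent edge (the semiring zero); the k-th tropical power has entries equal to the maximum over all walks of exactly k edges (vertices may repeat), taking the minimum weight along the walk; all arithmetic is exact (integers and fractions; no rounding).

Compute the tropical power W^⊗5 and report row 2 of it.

W^⊗2:
  [68, 68, 22, 43, -∞, 54]
  [70, 70, 35, 53, 54, 54]
  [43, 64, 36, 52, 54, 36]
  [43, 68, 9, 53, 9, 9]
  [81, 68, 35, 53, 54, 15]
  [64, 64, 35, 54, 30, 54]
W^⊗3:
  [68, 68, 35, 53, 54, 54]
  [70, 70, 35, 54, 54, 54]
  [64, 64, 36, 54, 36, 54]
  [68, 68, 22, 43, 9, 54]
  [68, 68, 35, 54, 30, 54]
  [64, 64, 35, 53, 54, 54]
W^⊗4:
  [68, 68, 35, 54, 54, 54]
  [70, 70, 35, 54, 54, 54]
  [64, 64, 36, 53, 54, 54]
  [68, 68, 35, 53, 54, 54]
  [68, 68, 35, 53, 54, 54]
  [64, 64, 35, 54, 54, 54]
W^⊗5:
  [68, 68, 35, 54, 54, 54]
  [70, 70, 35, 54, 54, 54]
  [64, 64, 36, 54, 54, 54]
  [68, 68, 35, 54, 54, 54]
  [68, 68, 35, 54, 54, 54]
  [64, 64, 35, 54, 54, 54]
Answer: row 2 of W^⊗5 = [70, 70, 35, 54, 54, 54]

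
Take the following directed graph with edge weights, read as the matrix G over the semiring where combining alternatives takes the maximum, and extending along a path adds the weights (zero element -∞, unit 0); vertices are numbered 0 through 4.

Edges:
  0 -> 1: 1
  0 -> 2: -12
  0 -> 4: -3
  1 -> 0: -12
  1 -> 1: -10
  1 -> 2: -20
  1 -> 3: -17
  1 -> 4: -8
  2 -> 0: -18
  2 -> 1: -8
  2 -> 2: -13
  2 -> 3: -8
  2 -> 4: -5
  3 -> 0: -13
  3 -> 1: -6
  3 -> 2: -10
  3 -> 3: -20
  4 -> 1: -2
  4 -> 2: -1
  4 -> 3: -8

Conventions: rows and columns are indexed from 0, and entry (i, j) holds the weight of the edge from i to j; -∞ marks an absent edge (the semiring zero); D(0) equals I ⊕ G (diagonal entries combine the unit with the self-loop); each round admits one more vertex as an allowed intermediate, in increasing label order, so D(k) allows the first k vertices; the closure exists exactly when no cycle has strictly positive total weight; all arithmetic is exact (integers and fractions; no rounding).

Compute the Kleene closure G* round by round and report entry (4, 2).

D(0):
  [0, 1, -12, -∞, -3]
  [-12, 0, -20, -17, -8]
  [-18, -8, 0, -8, -5]
  [-13, -6, -10, 0, -∞]
  [-∞, -2, -1, -8, 0]
D(1):
  [0, 1, -12, -∞, -3]
  [-12, 0, -20, -17, -8]
  [-18, -8, 0, -8, -5]
  [-13, -6, -10, 0, -16]
  [-∞, -2, -1, -8, 0]
D(2):
  [0, 1, -12, -16, -3]
  [-12, 0, -20, -17, -8]
  [-18, -8, 0, -8, -5]
  [-13, -6, -10, 0, -14]
  [-14, -2, -1, -8, 0]
D(3):
  [0, 1, -12, -16, -3]
  [-12, 0, -20, -17, -8]
  [-18, -8, 0, -8, -5]
  [-13, -6, -10, 0, -14]
  [-14, -2, -1, -8, 0]
D(4):
  [0, 1, -12, -16, -3]
  [-12, 0, -20, -17, -8]
  [-18, -8, 0, -8, -5]
  [-13, -6, -10, 0, -14]
  [-14, -2, -1, -8, 0]
D(5):
  [0, 1, -4, -11, -3]
  [-12, 0, -9, -16, -8]
  [-18, -7, 0, -8, -5]
  [-13, -6, -10, 0, -14]
  [-14, -2, -1, -8, 0]
Answer: G*[4][2] = -1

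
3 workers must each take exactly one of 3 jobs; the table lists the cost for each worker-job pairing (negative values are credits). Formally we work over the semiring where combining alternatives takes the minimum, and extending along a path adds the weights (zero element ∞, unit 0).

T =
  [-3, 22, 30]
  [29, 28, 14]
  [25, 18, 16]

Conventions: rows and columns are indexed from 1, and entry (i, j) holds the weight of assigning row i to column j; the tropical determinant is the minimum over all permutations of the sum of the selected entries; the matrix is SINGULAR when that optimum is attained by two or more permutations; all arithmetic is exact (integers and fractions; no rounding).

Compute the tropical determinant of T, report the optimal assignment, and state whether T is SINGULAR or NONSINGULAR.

σ = (1, 2, 3): (-3) + 28 + 16 = 41
σ = (1, 3, 2): (-3) + 14 + 18 = 29
σ = (2, 1, 3): 22 + 29 + 16 = 67
σ = (2, 3, 1): 22 + 14 + 25 = 61
σ = (3, 1, 2): 30 + 29 + 18 = 77
σ = (3, 2, 1): 30 + 28 + 25 = 83
Optimal value attained by: σ = (1, 3, 2).
Answer: det⊕(T) = 29; verdict: NONSINGULAR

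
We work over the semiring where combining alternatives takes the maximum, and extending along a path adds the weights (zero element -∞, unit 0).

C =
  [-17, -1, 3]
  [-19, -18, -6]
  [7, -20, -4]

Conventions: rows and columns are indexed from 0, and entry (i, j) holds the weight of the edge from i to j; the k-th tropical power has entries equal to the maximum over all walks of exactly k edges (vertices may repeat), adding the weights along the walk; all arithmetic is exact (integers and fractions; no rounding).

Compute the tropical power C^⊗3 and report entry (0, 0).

C^⊗2:
  [10, -17, -1]
  [1, -20, -10]
  [3, 6, 10]
C^⊗3:
  [6, 9, 13]
  [-3, 0, 4]
  [17, 2, 6]
Key observation: the optimum is the walk 0->2->2->0, with weight 3 + (-4) + 7 = 6.
Optimal value attained by: walk 0->2->2->0.
Answer: (C^⊗3)[0][0] = 6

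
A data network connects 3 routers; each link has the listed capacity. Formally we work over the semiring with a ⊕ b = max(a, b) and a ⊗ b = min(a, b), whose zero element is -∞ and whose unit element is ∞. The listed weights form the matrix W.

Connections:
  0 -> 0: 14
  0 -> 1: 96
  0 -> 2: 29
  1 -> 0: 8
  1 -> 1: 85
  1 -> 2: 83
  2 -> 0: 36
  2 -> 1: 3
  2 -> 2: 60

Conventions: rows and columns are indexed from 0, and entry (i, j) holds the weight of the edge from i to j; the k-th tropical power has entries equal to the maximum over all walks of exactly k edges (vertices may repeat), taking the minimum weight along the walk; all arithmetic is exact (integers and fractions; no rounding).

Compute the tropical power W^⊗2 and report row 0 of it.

W^⊗2:
  [29, 85, 83]
  [36, 85, 83]
  [36, 36, 60]
Answer: row 0 of W^⊗2 = [29, 85, 83]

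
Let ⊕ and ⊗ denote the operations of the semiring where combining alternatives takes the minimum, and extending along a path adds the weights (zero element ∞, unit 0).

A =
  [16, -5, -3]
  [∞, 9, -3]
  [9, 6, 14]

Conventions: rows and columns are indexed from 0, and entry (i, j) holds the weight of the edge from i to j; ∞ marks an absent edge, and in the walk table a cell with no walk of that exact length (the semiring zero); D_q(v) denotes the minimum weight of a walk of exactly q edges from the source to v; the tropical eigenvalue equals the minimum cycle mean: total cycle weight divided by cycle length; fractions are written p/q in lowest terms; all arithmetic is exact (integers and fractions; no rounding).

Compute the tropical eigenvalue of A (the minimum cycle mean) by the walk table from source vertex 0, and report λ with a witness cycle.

q=0: [0, ∞, ∞]
q=1: [16, -5, -3]
q=2: [6, 3, -8]
q=3: [1, -2, 0]
Optimal cycle mean attained by: cycle 0->1->2->0, total (-5) + (-3) + 9, length 3.
Answer: λ = 1/3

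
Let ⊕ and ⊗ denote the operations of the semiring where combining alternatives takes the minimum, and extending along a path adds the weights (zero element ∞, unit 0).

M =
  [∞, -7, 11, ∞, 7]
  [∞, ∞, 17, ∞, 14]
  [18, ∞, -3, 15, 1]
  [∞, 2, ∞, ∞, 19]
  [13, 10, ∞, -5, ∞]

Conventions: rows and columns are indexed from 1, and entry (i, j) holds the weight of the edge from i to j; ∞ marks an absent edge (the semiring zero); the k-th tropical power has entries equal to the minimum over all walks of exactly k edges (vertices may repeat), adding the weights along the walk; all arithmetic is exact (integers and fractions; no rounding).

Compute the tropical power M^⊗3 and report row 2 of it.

M^⊗2:
  [20, 17, 8, 2, 7]
  [27, 24, 14, 9, 18]
  [14, 11, -6, -4, -2]
  [32, 29, 19, 14, 16]
  [∞, -3, 24, ∞, 14]
M^⊗3:
  [20, 4, 5, 2, 9]
  [31, 11, 11, 13, 15]
  [11, -2, -9, -7, -5]
  [29, 16, 16, 11, 20]
  [27, 24, 14, 9, 11]
Answer: row 2 of M^⊗3 = [31, 11, 11, 13, 15]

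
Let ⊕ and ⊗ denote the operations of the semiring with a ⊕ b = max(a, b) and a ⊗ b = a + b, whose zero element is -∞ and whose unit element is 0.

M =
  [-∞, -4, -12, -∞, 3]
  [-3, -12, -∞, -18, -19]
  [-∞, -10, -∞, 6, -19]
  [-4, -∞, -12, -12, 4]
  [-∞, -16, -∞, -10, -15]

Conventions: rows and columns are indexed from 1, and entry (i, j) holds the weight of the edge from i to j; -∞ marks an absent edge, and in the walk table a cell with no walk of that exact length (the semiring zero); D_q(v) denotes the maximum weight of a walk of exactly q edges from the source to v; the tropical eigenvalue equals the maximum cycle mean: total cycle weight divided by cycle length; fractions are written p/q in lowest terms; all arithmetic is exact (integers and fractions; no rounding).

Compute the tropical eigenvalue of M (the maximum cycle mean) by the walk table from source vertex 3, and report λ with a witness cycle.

q=0: [-∞, -∞, 0, -∞, -∞]
q=1: [-∞, -10, -∞, 6, -19]
q=2: [2, -22, -6, -6, 10]
q=3: [-10, -2, -10, 0, 5]
q=4: [-4, -11, -12, -4, 4]
q=5: [-8, -8, -16, -6, 0]
Optimal cycle mean attained by: cycle 3->4->3, total 6 + (-12), length 2.
Answer: λ = -3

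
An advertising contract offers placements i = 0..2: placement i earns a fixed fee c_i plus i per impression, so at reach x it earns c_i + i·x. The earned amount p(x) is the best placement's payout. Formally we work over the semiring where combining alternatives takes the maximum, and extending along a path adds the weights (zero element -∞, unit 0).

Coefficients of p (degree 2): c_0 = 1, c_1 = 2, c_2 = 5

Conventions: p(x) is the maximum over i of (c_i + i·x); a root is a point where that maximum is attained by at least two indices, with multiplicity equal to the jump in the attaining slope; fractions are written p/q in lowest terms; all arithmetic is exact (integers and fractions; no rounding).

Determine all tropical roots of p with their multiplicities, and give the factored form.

hull edge (i=0, c=1) to (i=2, c=5): slope 2, span 2
Factored form: p(x) = 5 ⊗ (x ⊕ (-2)) ⊗ (x ⊕ (-2))
Answer: roots = -2 (mult 2)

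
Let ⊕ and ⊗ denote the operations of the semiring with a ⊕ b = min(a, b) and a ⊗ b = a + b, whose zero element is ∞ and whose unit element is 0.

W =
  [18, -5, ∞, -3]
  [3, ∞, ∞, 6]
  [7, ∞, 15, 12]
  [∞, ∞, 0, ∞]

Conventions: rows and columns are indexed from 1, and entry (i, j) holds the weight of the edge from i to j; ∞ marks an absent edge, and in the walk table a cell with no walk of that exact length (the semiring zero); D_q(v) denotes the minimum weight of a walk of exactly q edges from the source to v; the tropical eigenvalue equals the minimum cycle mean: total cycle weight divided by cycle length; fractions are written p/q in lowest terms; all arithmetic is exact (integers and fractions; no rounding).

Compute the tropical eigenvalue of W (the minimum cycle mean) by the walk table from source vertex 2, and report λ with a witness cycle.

q=0: [∞, 0, ∞, ∞]
q=1: [3, ∞, ∞, 6]
q=2: [21, -2, 6, 0]
q=3: [1, 16, 0, 4]
q=4: [7, -4, 4, -2]
Optimal cycle mean attained by: cycle 1->2->1, total (-5) + 3, length 2.
Answer: λ = -1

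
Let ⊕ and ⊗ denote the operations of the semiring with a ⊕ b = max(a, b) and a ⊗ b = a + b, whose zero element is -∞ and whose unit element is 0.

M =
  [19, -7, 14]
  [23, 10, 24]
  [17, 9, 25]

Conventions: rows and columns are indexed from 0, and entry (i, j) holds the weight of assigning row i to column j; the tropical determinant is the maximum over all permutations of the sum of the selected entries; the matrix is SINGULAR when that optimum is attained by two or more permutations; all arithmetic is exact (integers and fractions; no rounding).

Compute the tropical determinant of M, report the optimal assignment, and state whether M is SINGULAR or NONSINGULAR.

σ = (0, 1, 2): 19 + 10 + 25 = 54
σ = (0, 2, 1): 19 + 24 + 9 = 52
σ = (1, 0, 2): (-7) + 23 + 25 = 41
σ = (1, 2, 0): (-7) + 24 + 17 = 34
σ = (2, 0, 1): 14 + 23 + 9 = 46
σ = (2, 1, 0): 14 + 10 + 17 = 41
Optimal value attained by: σ = (0, 1, 2).
Answer: det⊕(M) = 54; verdict: NONSINGULAR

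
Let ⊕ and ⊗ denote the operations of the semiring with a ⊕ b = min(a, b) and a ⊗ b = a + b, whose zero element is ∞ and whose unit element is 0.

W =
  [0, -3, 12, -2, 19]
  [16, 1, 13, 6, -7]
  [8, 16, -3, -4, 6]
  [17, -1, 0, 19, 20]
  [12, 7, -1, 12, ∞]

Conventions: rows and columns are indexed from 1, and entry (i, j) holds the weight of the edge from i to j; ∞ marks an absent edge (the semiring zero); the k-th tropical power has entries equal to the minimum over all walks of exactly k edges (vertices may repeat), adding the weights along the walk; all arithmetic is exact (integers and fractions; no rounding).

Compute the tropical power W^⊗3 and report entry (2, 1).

W^⊗2:
  [0, -3, -2, -2, -10]
  [5, 0, -8, 5, -6]
  [5, -5, -6, -7, 3]
  [8, 0, -3, -4, -8]
  [7, 8, -4, -5, 0]
W^⊗3:
  [0, -3, -11, -6, -10]
  [0, 1, -11, -12, -7]
  [2, -8, -9, -10, -12]
  [4, -5, -9, -7, -7]
  [4, -6, -7, -8, 1]
Key observation: the optimum is the walk 2->5->3->1, with weight (-7) + (-1) + 8 = 0.
Optimal value attained by: walk 2->5->3->1.
Answer: (W^⊗3)[2][1] = 0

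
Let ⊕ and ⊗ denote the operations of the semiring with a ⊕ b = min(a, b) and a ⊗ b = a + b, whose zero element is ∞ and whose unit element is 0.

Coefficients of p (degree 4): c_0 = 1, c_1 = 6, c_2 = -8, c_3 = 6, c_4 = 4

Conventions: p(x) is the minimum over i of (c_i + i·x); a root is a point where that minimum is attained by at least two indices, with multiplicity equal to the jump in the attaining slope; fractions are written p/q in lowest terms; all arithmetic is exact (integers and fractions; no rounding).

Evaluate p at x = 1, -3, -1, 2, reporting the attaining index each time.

p(1) = min(1+0·1=1, 6+1·1=7, -8+2·1=-6, 6+3·1=9, 4+4·1=8) = -6 (attained by i=2)
p(-3) = min(1+0·(-3)=1, 6+1·(-3)=3, -8+2·(-3)=-14, 6+3·(-3)=-3, 4+4·(-3)=-8) = -14 (attained by i=2)
p(-1) = min(1+0·(-1)=1, 6+1·(-1)=5, -8+2·(-1)=-10, 6+3·(-1)=3, 4+4·(-1)=0) = -10 (attained by i=2)
p(2) = min(1+0·2=1, 6+1·2=8, -8+2·2=-4, 6+3·2=12, 4+4·2=12) = -4 (attained by i=2)
Answer: p(1) = -6; p(-3) = -14; p(-1) = -10; p(2) = -4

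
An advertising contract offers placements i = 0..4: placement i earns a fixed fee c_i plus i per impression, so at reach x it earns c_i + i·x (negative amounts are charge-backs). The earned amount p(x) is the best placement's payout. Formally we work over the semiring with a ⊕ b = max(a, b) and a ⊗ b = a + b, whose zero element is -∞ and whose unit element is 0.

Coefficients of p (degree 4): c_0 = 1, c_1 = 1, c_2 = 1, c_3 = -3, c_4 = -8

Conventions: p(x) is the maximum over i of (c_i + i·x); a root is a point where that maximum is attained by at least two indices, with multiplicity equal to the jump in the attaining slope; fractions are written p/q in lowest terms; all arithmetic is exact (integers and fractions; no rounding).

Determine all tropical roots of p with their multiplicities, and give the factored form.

hull edge (i=0, c=1) to (i=2, c=1): slope 0, span 2
hull edge (i=2, c=1) to (i=3, c=-3): slope -4, span 1
hull edge (i=3, c=-3) to (i=4, c=-8): slope -5, span 1
Factored form: p(x) = -8 ⊗ (x ⊕ 0) ⊗ (x ⊕ 0) ⊗ (x ⊕ 4) ⊗ (x ⊕ 5)
Answer: roots = 0 (mult 2), 4 (mult 1), 5 (mult 1)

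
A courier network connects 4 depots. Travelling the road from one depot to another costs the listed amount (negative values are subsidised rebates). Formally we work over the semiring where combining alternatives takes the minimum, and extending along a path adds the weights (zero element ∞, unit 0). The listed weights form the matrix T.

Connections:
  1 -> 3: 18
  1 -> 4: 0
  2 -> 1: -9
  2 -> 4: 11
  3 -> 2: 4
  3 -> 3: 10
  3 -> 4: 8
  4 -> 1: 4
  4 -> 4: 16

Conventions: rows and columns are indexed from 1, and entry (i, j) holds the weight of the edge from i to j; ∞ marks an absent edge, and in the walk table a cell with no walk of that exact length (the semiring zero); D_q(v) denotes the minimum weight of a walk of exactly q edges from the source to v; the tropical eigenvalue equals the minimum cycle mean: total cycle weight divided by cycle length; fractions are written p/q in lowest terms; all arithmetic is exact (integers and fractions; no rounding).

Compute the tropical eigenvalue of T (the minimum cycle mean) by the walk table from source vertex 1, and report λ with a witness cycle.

q=0: [0, ∞, ∞, ∞]
q=1: [∞, ∞, 18, 0]
q=2: [4, 22, 28, 16]
q=3: [13, 32, 22, 4]
q=4: [8, 26, 31, 13]
Optimal cycle mean attained by: cycle 1->4->1, total 0 + 4, length 2.
Answer: λ = 2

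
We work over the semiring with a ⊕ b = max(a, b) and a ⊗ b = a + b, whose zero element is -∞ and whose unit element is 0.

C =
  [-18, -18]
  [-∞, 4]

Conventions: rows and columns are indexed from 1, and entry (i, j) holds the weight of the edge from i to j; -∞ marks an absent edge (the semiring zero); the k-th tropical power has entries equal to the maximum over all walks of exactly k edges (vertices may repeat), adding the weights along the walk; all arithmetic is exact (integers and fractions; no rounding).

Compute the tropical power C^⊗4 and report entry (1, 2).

C^⊗2:
  [-36, -14]
  [-∞, 8]
C^⊗3:
  [-54, -10]
  [-∞, 12]
C^⊗4:
  [-72, -6]
  [-∞, 16]
Key observation: the optimum is the walk 1->2->2->2->2, with weight (-18) + 4 + 4 + 4 = -6.
Optimal value attained by: walk 1->2->2->2->2.
Answer: (C^⊗4)[1][2] = -6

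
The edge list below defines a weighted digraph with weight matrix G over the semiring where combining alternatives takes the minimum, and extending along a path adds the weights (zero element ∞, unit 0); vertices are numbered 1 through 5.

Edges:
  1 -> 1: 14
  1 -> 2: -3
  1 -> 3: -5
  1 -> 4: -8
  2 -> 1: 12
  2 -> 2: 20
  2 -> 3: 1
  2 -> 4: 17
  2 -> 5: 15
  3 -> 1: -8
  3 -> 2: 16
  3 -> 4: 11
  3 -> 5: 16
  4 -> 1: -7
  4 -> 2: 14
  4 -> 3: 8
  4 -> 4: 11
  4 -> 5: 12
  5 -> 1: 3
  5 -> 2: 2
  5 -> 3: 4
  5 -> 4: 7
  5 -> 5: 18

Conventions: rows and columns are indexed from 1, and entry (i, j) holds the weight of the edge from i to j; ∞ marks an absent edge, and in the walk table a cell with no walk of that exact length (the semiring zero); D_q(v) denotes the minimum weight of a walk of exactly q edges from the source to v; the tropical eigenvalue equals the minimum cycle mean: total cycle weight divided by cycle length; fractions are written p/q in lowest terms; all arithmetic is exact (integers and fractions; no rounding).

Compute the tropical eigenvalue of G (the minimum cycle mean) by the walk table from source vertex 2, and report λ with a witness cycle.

q=0: [∞, 0, ∞, ∞, ∞]
q=1: [12, 20, 1, 17, 15]
q=2: [-7, 9, 7, 4, 17]
q=3: [-3, -10, -12, -15, 16]
q=4: [-22, -6, -9, -11, -3]
q=5: [-18, -25, -27, -30, 1]
Optimal cycle mean attained by: cycle 1->4->1, total (-8) + (-7), length 2.
Answer: λ = -15/2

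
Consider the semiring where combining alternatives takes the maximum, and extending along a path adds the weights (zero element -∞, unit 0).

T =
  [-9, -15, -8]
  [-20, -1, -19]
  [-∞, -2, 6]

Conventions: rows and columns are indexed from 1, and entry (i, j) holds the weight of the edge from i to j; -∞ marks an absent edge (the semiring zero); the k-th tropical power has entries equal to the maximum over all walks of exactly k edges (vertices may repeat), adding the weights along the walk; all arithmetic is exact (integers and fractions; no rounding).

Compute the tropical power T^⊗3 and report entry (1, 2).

T^⊗2:
  [-18, -10, -2]
  [-21, -2, -13]
  [-22, 4, 12]
T^⊗3:
  [-27, -4, 4]
  [-22, -3, -7]
  [-16, 10, 18]
Key observation: the optimum is the walk 1->3->3->2, with weight (-8) + 6 + (-2) = -4.
Optimal value attained by: walk 1->3->3->2.
Answer: (T^⊗3)[1][2] = -4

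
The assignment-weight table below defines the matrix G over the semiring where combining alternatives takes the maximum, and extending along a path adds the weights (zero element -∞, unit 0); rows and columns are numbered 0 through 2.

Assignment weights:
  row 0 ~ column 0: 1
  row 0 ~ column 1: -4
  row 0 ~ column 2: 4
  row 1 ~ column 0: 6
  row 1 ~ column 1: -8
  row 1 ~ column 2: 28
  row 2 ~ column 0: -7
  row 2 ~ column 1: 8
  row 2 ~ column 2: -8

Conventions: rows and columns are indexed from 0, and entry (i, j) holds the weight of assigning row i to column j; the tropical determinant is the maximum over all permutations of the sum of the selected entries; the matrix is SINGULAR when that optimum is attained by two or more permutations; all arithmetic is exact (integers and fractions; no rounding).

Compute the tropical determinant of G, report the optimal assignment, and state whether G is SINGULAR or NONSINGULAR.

σ = (0, 1, 2): 1 + (-8) + (-8) = -15
σ = (0, 2, 1): 1 + 28 + 8 = 37
σ = (1, 0, 2): (-4) + 6 + (-8) = -6
σ = (1, 2, 0): (-4) + 28 + (-7) = 17
σ = (2, 0, 1): 4 + 6 + 8 = 18
σ = (2, 1, 0): 4 + (-8) + (-7) = -11
Optimal value attained by: σ = (0, 2, 1).
Answer: det⊕(G) = 37; verdict: NONSINGULAR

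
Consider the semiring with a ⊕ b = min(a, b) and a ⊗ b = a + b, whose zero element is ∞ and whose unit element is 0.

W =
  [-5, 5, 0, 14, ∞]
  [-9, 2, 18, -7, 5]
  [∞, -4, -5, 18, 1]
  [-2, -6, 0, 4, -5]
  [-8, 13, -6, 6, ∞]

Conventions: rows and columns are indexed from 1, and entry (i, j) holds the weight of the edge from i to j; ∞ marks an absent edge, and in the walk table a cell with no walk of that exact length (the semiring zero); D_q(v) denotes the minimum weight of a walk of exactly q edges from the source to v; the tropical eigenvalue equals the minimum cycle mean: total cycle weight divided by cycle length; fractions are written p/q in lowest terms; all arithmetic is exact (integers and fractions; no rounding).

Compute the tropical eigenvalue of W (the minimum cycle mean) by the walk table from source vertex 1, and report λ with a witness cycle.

q=0: [0, ∞, ∞, ∞, ∞]
q=1: [-5, 5, 0, 14, ∞]
q=2: [-10, -4, -5, -2, 1]
q=3: [-15, -9, -10, -11, -7]
q=4: [-20, -17, -15, -16, -16]
q=5: [-26, -22, -22, -24, -21]
Optimal cycle mean attained by: cycle 2->4->2, total (-7) + (-6), length 2.
Answer: λ = -13/2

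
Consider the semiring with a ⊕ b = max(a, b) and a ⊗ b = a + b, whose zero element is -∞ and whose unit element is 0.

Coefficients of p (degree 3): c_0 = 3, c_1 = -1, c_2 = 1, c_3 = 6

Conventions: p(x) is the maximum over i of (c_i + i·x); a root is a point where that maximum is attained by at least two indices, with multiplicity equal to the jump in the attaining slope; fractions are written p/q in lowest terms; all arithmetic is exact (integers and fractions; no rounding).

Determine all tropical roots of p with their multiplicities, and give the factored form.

hull edge (i=0, c=3) to (i=3, c=6): slope 1, span 3
Factored form: p(x) = 6 ⊗ (x ⊕ (-1)) ⊗ (x ⊕ (-1)) ⊗ (x ⊕ (-1))
Answer: roots = -1 (mult 3)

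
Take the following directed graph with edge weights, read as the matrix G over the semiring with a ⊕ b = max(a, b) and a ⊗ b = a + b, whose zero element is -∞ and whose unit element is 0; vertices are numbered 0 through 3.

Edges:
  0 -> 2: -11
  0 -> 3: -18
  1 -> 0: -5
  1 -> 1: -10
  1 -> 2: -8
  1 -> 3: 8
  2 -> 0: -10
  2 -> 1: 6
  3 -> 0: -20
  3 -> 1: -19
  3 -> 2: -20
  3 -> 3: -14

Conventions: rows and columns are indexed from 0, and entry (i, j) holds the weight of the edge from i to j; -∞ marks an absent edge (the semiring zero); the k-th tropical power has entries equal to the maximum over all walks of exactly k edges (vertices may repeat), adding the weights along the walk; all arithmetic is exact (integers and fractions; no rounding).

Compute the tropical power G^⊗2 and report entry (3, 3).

G^⊗2:
  [-21, -5, -38, -32]
  [-12, -2, -12, -2]
  [1, -4, -2, 14]
  [-24, -14, -27, -11]
Key observation: the optimum is the walk 3->1->3, with weight (-19) + 8 = -11.
Optimal value attained by: walk 3->1->3.
Answer: (G^⊗2)[3][3] = -11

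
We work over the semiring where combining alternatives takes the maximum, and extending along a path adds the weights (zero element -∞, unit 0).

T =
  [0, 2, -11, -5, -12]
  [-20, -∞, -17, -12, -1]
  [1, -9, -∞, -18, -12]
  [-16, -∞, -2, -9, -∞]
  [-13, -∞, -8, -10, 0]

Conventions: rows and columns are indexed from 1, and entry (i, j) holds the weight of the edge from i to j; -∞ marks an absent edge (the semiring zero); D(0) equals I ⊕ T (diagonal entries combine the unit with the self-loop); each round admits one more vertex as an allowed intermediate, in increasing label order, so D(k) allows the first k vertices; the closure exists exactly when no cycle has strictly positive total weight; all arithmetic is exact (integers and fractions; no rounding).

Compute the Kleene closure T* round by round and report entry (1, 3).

D(0):
  [0, 2, -11, -5, -12]
  [-20, 0, -17, -12, -1]
  [1, -9, 0, -18, -12]
  [-16, -∞, -2, 0, -∞]
  [-13, -∞, -8, -10, 0]
D(1):
  [0, 2, -11, -5, -12]
  [-20, 0, -17, -12, -1]
  [1, 3, 0, -4, -11]
  [-16, -14, -2, 0, -28]
  [-13, -11, -8, -10, 0]
D(2):
  [0, 2, -11, -5, 1]
  [-20, 0, -17, -12, -1]
  [1, 3, 0, -4, 2]
  [-16, -14, -2, 0, -15]
  [-13, -11, -8, -10, 0]
D(3):
  [0, 2, -11, -5, 1]
  [-16, 0, -17, -12, -1]
  [1, 3, 0, -4, 2]
  [-1, 1, -2, 0, 0]
  [-7, -5, -8, -10, 0]
D(4):
  [0, 2, -7, -5, 1]
  [-13, 0, -14, -12, -1]
  [1, 3, 0, -4, 2]
  [-1, 1, -2, 0, 0]
  [-7, -5, -8, -10, 0]
D(5):
  [0, 2, -7, -5, 1]
  [-8, 0, -9, -11, -1]
  [1, 3, 0, -4, 2]
  [-1, 1, -2, 0, 0]
  [-7, -5, -8, -10, 0]
Answer: T*[1][3] = -7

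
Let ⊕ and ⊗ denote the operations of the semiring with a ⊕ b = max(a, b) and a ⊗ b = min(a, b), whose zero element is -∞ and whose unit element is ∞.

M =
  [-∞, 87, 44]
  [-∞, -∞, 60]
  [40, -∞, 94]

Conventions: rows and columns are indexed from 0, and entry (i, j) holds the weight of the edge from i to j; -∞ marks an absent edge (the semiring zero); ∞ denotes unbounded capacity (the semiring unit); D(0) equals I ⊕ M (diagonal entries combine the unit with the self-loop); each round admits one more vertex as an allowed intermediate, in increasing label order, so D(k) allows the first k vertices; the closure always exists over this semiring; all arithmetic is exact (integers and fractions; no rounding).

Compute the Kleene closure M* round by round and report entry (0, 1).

D(0):
  [∞, 87, 44]
  [-∞, ∞, 60]
  [40, -∞, ∞]
D(1):
  [∞, 87, 44]
  [-∞, ∞, 60]
  [40, 40, ∞]
D(2):
  [∞, 87, 60]
  [-∞, ∞, 60]
  [40, 40, ∞]
D(3):
  [∞, 87, 60]
  [40, ∞, 60]
  [40, 40, ∞]
Answer: M*[0][1] = 87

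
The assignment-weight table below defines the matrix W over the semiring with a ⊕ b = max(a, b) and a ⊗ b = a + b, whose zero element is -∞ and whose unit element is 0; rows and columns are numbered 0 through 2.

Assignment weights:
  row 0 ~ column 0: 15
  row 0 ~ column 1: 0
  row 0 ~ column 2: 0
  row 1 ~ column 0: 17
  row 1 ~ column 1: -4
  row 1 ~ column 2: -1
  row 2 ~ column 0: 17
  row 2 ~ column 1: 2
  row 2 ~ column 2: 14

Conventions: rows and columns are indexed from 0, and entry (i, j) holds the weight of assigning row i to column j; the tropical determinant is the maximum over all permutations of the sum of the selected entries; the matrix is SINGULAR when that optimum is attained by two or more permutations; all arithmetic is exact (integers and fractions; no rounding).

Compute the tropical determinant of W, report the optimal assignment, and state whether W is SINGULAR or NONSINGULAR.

σ = (0, 1, 2): 15 + (-4) + 14 = 25
σ = (0, 2, 1): 15 + (-1) + 2 = 16
σ = (1, 0, 2): 0 + 17 + 14 = 31
σ = (1, 2, 0): 0 + (-1) + 17 = 16
σ = (2, 0, 1): 0 + 17 + 2 = 19
σ = (2, 1, 0): 0 + (-4) + 17 = 13
Optimal value attained by: σ = (1, 0, 2).
Answer: det⊕(W) = 31; verdict: NONSINGULAR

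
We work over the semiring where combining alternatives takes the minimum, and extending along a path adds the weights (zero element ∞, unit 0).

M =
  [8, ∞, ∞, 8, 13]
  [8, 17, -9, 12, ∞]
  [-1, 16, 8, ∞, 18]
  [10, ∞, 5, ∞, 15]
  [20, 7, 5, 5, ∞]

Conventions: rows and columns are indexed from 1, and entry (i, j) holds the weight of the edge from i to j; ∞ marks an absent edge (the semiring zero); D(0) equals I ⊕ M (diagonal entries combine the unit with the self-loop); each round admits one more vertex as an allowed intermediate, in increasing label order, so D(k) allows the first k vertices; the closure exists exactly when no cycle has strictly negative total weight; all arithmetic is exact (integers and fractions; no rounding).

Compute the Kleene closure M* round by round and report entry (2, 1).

D(0):
  [0, ∞, ∞, 8, 13]
  [8, 0, -9, 12, ∞]
  [-1, 16, 0, ∞, 18]
  [10, ∞, 5, 0, 15]
  [20, 7, 5, 5, 0]
D(1):
  [0, ∞, ∞, 8, 13]
  [8, 0, -9, 12, 21]
  [-1, 16, 0, 7, 12]
  [10, ∞, 5, 0, 15]
  [20, 7, 5, 5, 0]
D(2):
  [0, ∞, ∞, 8, 13]
  [8, 0, -9, 12, 21]
  [-1, 16, 0, 7, 12]
  [10, ∞, 5, 0, 15]
  [15, 7, -2, 5, 0]
D(3):
  [0, ∞, ∞, 8, 13]
  [-10, 0, -9, -2, 3]
  [-1, 16, 0, 7, 12]
  [4, 21, 5, 0, 15]
  [-3, 7, -2, 5, 0]
D(4):
  [0, 29, 13, 8, 13]
  [-10, 0, -9, -2, 3]
  [-1, 16, 0, 7, 12]
  [4, 21, 5, 0, 15]
  [-3, 7, -2, 5, 0]
D(5):
  [0, 20, 11, 8, 13]
  [-10, 0, -9, -2, 3]
  [-1, 16, 0, 7, 12]
  [4, 21, 5, 0, 15]
  [-3, 7, -2, 5, 0]
Answer: M*[2][1] = -10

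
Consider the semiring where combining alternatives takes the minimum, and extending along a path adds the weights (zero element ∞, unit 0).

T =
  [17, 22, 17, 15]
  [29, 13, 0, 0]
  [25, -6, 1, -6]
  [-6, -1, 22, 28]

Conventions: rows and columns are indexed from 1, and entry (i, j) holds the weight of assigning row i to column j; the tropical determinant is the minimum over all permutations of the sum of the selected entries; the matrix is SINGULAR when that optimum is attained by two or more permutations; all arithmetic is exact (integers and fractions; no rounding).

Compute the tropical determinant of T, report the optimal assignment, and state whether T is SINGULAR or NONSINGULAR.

σ = (1, 2, 3, 4): 17 + 13 + 1 + 28 = 59
σ = (1, 2, 4, 3): 17 + 13 + (-6) + 22 = 46
σ = (1, 3, 2, 4): 17 + 0 + (-6) + 28 = 39
σ = (1, 3, 4, 2): 17 + 0 + (-6) + (-1) = 10
σ = (1, 4, 2, 3): 17 + 0 + (-6) + 22 = 33
σ = (1, 4, 3, 2): 17 + 0 + 1 + (-1) = 17
σ = (2, 1, 3, 4): 22 + 29 + 1 + 28 = 80
σ = (2, 1, 4, 3): 22 + 29 + (-6) + 22 = 67
σ = (2, 3, 1, 4): 22 + 0 + 25 + 28 = 75
σ = (2, 3, 4, 1): 22 + 0 + (-6) + (-6) = 10
σ = (2, 4, 1, 3): 22 + 0 + 25 + 22 = 69
σ = (2, 4, 3, 1): 22 + 0 + 1 + (-6) = 17
σ = (3, 1, 2, 4): 17 + 29 + (-6) + 28 = 68
σ = (3, 1, 4, 2): 17 + 29 + (-6) + (-1) = 39
σ = (3, 2, 1, 4): 17 + 13 + 25 + 28 = 83
σ = (3, 2, 4, 1): 17 + 13 + (-6) + (-6) = 18
σ = (3, 4, 1, 2): 17 + 0 + 25 + (-1) = 41
σ = (3, 4, 2, 1): 17 + 0 + (-6) + (-6) = 5
σ = (4, 1, 2, 3): 15 + 29 + (-6) + 22 = 60
σ = (4, 1, 3, 2): 15 + 29 + 1 + (-1) = 44
σ = (4, 2, 1, 3): 15 + 13 + 25 + 22 = 75
σ = (4, 2, 3, 1): 15 + 13 + 1 + (-6) = 23
σ = (4, 3, 1, 2): 15 + 0 + 25 + (-1) = 39
σ = (4, 3, 2, 1): 15 + 0 + (-6) + (-6) = 3
Optimal value attained by: σ = (4, 3, 2, 1).
Answer: det⊕(T) = 3; verdict: NONSINGULAR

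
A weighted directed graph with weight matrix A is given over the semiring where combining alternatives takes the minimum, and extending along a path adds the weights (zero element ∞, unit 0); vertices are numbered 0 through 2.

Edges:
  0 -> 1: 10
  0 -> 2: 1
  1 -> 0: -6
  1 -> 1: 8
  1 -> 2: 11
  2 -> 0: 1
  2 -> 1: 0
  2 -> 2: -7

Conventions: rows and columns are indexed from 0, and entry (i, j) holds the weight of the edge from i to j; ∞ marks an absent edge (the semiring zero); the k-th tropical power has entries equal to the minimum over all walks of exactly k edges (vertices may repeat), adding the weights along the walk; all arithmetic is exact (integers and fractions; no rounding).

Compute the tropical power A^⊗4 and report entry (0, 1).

A^⊗2:
  [2, 1, -6]
  [2, 4, -5]
  [-6, -7, -14]
A^⊗3:
  [-5, -6, -13]
  [-4, -5, -12]
  [-13, -14, -21]
A^⊗4:
  [-12, -13, -20]
  [-11, -12, -19]
  [-20, -21, -28]
Key observation: the optimum is the walk 0->2->2->2->1, with weight 1 + (-7) + (-7) + 0 = -13.
Optimal value attained by: walk 0->2->2->2->1.
Answer: (A^⊗4)[0][1] = -13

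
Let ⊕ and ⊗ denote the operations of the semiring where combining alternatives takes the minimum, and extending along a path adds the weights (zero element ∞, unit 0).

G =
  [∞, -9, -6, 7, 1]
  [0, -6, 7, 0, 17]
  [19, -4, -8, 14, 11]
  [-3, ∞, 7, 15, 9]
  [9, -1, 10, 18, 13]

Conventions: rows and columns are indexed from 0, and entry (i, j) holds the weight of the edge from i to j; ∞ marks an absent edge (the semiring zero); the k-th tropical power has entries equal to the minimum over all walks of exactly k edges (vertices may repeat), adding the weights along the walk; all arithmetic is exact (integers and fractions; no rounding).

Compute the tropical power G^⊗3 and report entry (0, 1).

G^⊗2:
  [-9, -15, -14, -9, 5]
  [-6, -12, -6, -6, 1]
  [-4, -12, -16, -4, 3]
  [12, -12, -9, 4, -2]
  [-1, -7, 2, -1, 10]
G^⊗3:
  [-15, -21, -22, -15, -8]
  [-12, -18, -14, -12, -5]
  [-12, -20, -24, -12, -5]
  [-12, -18, -17, -12, 2]
  [-7, -13, -7, -7, 0]
Key observation: the optimum is the walk 0->1->1->1, with weight (-9) + (-6) + (-6) = -21.
Optimal value attained by: walk 0->1->1->1.
Answer: (G^⊗3)[0][1] = -21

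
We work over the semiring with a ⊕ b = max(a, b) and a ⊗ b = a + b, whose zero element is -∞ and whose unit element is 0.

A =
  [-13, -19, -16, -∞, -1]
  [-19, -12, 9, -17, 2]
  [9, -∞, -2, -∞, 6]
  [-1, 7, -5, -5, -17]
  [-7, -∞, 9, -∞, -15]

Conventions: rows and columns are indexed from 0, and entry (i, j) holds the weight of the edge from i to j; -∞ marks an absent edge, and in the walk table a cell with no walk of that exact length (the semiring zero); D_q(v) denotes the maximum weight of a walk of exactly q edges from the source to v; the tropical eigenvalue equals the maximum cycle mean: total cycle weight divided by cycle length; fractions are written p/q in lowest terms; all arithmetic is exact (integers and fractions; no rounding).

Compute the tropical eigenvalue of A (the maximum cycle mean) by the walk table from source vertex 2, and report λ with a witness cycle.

q=0: [-∞, -∞, 0, -∞, -∞]
q=1: [9, -∞, -2, -∞, 6]
q=2: [7, -10, 15, -∞, 8]
q=3: [24, -12, 17, -27, 21]
q=4: [26, 5, 30, -29, 23]
q=5: [39, 7, 32, -12, 36]
Optimal cycle mean attained by: cycle 2->4->2, total 6 + 9, length 2.
Answer: λ = 15/2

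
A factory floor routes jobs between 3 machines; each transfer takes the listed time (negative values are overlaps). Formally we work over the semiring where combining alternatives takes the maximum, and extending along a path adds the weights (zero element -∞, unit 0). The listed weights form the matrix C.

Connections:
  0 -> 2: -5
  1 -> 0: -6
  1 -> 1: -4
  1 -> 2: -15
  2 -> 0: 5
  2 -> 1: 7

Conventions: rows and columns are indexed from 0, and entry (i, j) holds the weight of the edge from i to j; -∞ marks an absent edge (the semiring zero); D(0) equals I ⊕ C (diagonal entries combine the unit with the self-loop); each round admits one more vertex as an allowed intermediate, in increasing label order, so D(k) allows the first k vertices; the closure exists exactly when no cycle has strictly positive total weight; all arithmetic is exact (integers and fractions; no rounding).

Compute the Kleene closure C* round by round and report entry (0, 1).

D(0):
  [0, -∞, -5]
  [-6, 0, -15]
  [5, 7, 0]
D(1):
  [0, -∞, -5]
  [-6, 0, -11]
  [5, 7, 0]
D(2):
  [0, -∞, -5]
  [-6, 0, -11]
  [5, 7, 0]
D(3):
  [0, 2, -5]
  [-6, 0, -11]
  [5, 7, 0]
Answer: C*[0][1] = 2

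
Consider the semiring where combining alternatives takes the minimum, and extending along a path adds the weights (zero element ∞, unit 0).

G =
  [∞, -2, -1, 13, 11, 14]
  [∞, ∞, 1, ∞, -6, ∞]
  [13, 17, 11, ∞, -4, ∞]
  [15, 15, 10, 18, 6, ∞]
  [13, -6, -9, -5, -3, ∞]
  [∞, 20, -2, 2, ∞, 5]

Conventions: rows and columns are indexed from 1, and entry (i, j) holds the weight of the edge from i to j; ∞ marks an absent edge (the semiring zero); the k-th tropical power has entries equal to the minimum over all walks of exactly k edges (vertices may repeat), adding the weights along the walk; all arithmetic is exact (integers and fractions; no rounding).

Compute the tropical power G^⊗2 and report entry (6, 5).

G^⊗2:
  [12, 5, -1, 6, -8, 19]
  [7, -12, -15, -11, -9, ∞]
  [9, -10, -13, -9, -7, 27]
  [19, 0, -3, 1, 3, 29]
  [4, -9, -12, -8, -13, 27]
  [11, 15, 3, 7, -6, 10]
Key observation: the optimum is the walk 6->3->5, with weight (-2) + (-4) = -6.
Optimal value attained by: walk 6->3->5.
Answer: (G^⊗2)[6][5] = -6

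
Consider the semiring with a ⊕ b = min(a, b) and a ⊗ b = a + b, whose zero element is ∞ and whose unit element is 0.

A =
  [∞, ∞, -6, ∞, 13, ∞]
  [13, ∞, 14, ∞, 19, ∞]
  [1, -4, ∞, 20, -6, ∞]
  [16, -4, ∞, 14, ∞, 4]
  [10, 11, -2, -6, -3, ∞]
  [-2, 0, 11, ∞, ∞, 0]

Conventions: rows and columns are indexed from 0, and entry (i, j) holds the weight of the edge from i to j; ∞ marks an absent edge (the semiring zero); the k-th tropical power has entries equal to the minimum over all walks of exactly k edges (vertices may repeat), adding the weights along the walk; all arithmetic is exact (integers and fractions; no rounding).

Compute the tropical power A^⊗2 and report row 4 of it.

A^⊗2:
  [-5, -10, 11, 7, -12, ∞]
  [15, 10, 7, 13, 8, ∞]
  [4, 5, -8, -12, -9, 24]
  [2, 4, 10, 28, 15, 4]
  [-1, -10, -5, -9, -8, -2]
  [-2, 0, -8, 31, 5, 0]
Answer: row 4 of A^⊗2 = [-1, -10, -5, -9, -8, -2]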